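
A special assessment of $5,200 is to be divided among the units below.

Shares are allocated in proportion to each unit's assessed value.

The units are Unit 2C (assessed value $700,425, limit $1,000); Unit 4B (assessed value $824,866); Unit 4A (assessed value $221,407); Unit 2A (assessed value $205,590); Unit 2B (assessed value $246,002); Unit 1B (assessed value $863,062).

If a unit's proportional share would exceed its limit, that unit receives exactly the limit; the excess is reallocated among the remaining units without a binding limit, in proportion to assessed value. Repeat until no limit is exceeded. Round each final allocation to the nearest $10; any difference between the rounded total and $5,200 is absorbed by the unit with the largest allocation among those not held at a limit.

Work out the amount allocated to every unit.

Unit 2C: $1,000 · Unit 4B: $1,470 · Unit 4A: $390 · Unit 2A: $370 · Unit 2B: $440 · Unit 1B: $1,530

Combined assessed value = 3,061,352.
Proportional shares (ignoring caps): Unit 2C 1,189.74; Unit 4B 1,401.11; Unit 4A 376.08; Unit 2A 349.21; Unit 2B 417.86; Unit 1B 1,465.99.
Cap binds for Unit 2C ($1,000); remaining pool $4,200 reallocated over remaining assessed value 2,360,927.
Remaining shares: Unit 4B 1,467.41 → $1,470; Unit 4A 393.87 → $390; Unit 2A 365.74 → $370; Unit 2B 437.63 → $440; Unit 1B 1,535.35 → $1,540.
Rounding difference −$10 applied to Unit 1B → $1,530.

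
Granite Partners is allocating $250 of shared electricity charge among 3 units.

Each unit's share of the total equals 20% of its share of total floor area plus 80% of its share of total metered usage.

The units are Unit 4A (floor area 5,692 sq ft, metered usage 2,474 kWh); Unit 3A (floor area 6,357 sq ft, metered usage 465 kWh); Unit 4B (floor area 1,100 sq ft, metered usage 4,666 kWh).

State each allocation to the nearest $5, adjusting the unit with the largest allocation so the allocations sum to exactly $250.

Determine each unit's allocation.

Floor area total 13,149; metered usage total 7,605.
Composite weights (20% floor area + 80% metered usage): Unit 4A 0.3468; Unit 3A 0.1456; Unit 4B 0.5076.
Proportional shares: Unit 4A 86.71; Unit 3A 36.40; Unit 4B 126.89.
Rounded to nearest $5: Unit 4A $85; Unit 3A $35; Unit 4B $125. Sum = $245.
Difference $250 − $245 = +$5 applied to largest allocation (Unit 4B): Unit 4B becomes $130.

Unit 4A: $85; Unit 3A: $35; Unit 4B: $130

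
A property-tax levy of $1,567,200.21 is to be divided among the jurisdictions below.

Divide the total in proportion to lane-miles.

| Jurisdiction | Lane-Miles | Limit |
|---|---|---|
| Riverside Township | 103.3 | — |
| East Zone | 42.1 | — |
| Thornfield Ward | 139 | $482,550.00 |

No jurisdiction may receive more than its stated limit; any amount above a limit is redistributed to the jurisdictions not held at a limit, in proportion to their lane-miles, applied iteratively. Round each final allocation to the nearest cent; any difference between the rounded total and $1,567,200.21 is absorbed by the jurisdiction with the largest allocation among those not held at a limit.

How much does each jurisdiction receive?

Riverside Township: $770,593.99 · East Zone: $314,056.22 · Thornfield Ward: $482,550.00

Combined lane-miles = 284.4.
Pro-rata shares before constraints: Riverside Township 569,239.7387; East Zone 231,994.1239; Thornfield Ward 765,966.3474.
Held at cap: Thornfield Ward ($482,550.00); residual $1,084,650.21 reallocated over remaining lane-miles 145.4.
Remaining shares: Riverside Township 770,593.9938 → $770,593.99; East Zone 314,056.2162 → $314,056.22.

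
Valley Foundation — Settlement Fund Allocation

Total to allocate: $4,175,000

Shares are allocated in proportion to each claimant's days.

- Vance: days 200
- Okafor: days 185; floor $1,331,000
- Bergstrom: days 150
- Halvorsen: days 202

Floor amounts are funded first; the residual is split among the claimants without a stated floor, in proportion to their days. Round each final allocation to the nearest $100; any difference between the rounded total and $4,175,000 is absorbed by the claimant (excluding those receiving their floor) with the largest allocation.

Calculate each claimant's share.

Minimums first: Okafor $1,331,000. Residual $2,844,000.
Residual split over remaining days 552: Vance 1,030,434.78 → $1,030,400; Bergstrom 772,826.09 → $772,800; Halvorsen 1,040,739.13 → $1,040,700.
Rounding difference +$100 applied to Halvorsen → $1,040,800.

Vance: $1,030,400 · Okafor: $1,331,000 · Bergstrom: $772,800 · Halvorsen: $1,040,800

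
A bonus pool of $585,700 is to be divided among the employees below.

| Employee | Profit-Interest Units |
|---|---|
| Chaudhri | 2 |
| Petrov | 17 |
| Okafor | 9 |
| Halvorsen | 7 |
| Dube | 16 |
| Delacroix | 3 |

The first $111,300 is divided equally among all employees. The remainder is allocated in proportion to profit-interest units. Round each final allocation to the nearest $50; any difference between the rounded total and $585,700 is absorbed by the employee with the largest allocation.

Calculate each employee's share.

First tranche $111,300 split equally: $18,550 each.
Remainder $474,400 by profit-interest units (total 54): Chaudhri 17,570.37 → $17,550; Petrov 149,348.15 → $149,350; Okafor 79,066.67 → $79,050; Halvorsen 61,496.30 → $61,500; Dube 140,562.96 → $140,550; Delacroix 26,355.56 → $26,350.
Rounding difference +$50 on remainder applied to Petrov.
Totals: Chaudhri $18,550 + $17,550 = $36,100; Petrov $18,550 + $149,400 = $167,950; Okafor $18,550 + $79,050 = $97,600; Halvorsen $18,550 + $61,500 = $80,050; Dube $18,550 + $140,550 = $159,100; Delacroix $18,550 + $26,350 = $44,900.

Chaudhri: $36,100 · Petrov: $167,950 · Okafor: $97,600 · Halvorsen: $80,050 · Dube: $159,100 · Delacroix: $44,900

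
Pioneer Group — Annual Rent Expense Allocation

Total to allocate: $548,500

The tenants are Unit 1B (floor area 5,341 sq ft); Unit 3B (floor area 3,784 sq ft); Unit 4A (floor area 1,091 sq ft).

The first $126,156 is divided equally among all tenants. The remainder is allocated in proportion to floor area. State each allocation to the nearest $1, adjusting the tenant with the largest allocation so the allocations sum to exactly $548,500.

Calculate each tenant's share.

$126,156 shared equally gives $42,052 per tenant.
Remainder $422,344 by floor area (total 10,216): Unit 1B 220,804.55 → $220,805; Unit 3B 156,435.95 → $156,436; Unit 4A 45,103.49 → $45,103.
Totals: Unit 1B $42,052 + $220,805 = $262,857; Unit 3B $42,052 + $156,436 = $198,488; Unit 4A $42,052 + $45,103 = $87,155.

Unit 1B: $262,857 · Unit 3B: $198,488 · Unit 4A: $87,155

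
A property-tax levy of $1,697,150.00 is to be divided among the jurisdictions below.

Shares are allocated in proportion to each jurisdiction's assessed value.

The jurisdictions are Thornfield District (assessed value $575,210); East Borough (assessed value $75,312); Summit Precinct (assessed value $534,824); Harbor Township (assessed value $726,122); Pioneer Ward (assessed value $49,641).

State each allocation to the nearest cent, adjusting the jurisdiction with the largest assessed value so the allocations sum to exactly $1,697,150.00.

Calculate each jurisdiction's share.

Sum of assessed value: 575,210 + 75,312 + 534,824 + 726,122 + 49,641 = 1,961,109.
Proportional shares: Thornfield District 497,788.5735; East Borough 65,175.2456; Summit Precinct 462,838.3999; Harbor Township 628,388.3009; Pioneer Ward 42,959.4801.
At nearest cent: Thornfield District $497,788.57; East Borough $65,175.25; Summit Precinct $462,838.40; Harbor Township $628,388.30; Pioneer Ward $42,959.48. Sum = $1,697,150.00.
Rounded total matches; no reconciliation needed.

Thornfield District: $497,788.57 · East Borough: $65,175.25 · Summit Precinct: $462,838.40 · Harbor Township: $628,388.30 · Pioneer Ward: $42,959.48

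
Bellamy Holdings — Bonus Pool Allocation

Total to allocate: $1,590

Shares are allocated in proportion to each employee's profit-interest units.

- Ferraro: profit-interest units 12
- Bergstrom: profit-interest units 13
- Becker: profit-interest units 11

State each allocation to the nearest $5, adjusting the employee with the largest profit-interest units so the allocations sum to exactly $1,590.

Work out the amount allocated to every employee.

Sum of profit-interest units: 12 + 13 + 11 = 36.
Unrounded shares: Ferraro 530.00; Bergstrom 574.17; Becker 485.83.
Rounded to nearest $5: Ferraro $530; Bergstrom $575; Becker $485. Sum = $1,590.
Rounded total matches; no reconciliation needed.

Ferraro: $530; Bergstrom: $575; Becker: $485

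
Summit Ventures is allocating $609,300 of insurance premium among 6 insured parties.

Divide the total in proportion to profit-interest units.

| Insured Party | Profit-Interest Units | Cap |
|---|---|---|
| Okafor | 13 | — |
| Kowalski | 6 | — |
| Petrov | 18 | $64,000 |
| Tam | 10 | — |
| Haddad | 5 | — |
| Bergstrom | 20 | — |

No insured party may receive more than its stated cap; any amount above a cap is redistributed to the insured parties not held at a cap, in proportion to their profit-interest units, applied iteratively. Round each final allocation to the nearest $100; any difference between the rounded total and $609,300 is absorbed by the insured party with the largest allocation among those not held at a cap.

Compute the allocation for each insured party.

Combined profit-interest units = 72.
Unconstrained shares: Okafor 110,012.50; Kowalski 50,775.00; Petrov 152,325.00; Tam 84,625.00; Haddad 42,312.50; Bergstrom 169,250.00.
Capped: Petrov ($64,000); balance $545,300 reallocated over remaining profit-interest units 54.
Remaining shares: Okafor 131,275.93 → $131,300; Kowalski 60,588.89 → $60,600; Tam 100,981.48 → $101,000; Haddad 50,490.74 → $50,500; Bergstrom 201,962.96 → $202,000.
Rounding difference −$100 applied to Bergstrom → $201,900.

Okafor: $131,300 · Kowalski: $60,600 · Petrov: $64,000 · Tam: $101,000 · Haddad: $50,500 · Bergstrom: $201,900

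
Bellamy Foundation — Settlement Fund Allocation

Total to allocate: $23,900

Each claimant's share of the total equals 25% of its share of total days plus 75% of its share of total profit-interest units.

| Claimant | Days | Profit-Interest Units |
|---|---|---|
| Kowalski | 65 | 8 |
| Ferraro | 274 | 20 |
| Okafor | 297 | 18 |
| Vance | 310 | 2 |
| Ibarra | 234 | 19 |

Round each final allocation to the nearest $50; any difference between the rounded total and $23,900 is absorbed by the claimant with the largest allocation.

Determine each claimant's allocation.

Kowalski: $2,450 · Ferraro: $6,800 · Okafor: $6,300 · Vance: $2,100 · Ibarra: $6,250

Totals — days 1,180, profit-interest units 67.
Combined weights (25% days + 75% profit-interest units): Kowalski 0.1033; Ferraro 0.2819; Okafor 0.2644; Vance 0.0881; Ibarra 0.2623.
Raw shares: Kowalski 2,469.43; Ferraro 6,738.16; Okafor 6,319.55; Vance 2,104.78; Ibarra 6,268.08.
At nearest $50: Kowalski $2,450; Ferraro $6,750; Okafor $6,300; Vance $2,100; Ibarra $6,250. Sum = $23,850.
Difference $23,900 − $23,850 = +$50 applied to largest allocation (Ferraro): Ferraro becomes $6,800.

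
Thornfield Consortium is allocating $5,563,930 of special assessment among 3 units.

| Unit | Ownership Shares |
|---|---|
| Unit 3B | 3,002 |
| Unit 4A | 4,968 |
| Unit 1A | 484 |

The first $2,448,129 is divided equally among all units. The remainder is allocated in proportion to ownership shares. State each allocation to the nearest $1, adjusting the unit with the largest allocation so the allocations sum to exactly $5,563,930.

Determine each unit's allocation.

$2,448,129 shared equally gives $816,043 per unit.
Remainder $3,115,801 by ownership shares (total 8,454): Unit 3B 1,106,415.26 → $1,106,415; Unit 4A 1,831,003.00 → $1,831,003; Unit 1A 178,382.74 → $178,383.
Totals: Unit 3B $816,043 + $1,106,415 = $1,922,458; Unit 4A $816,043 + $1,831,003 = $2,647,046; Unit 1A $816,043 + $178,383 = $994,426.

Unit 3B: $1,922,458 · Unit 4A: $2,647,046 · Unit 1A: $994,426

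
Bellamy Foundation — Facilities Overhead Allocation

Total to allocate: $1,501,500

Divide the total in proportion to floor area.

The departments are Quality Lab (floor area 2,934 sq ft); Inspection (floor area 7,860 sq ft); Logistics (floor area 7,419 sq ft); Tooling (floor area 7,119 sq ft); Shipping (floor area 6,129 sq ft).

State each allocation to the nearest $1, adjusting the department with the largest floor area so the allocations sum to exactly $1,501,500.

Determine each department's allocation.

Quality Lab: $140,027 · Inspection: $375,125 · Logistics: $354,077 · Tooling: $339,760 · Shipping: $292,511

Floor area total: 31,461.
Pro-rata amounts: Quality Lab 2,934/31,461 × $1,501,500 = 140,027.37; Inspection 7,860/31,461 × $1,501,500 = 375,124.44; Logistics 7,419/31,461 × $1,501,500 = 354,077.38; Tooling 7,119/31,461 × $1,501,500 = 339,759.65; Shipping 6,129/31,461 × $1,501,500 = 292,511.16.
After rounding ($1): Quality Lab $140,027; Inspection $375,124; Logistics $354,077; Tooling $339,760; Shipping $292,511. Sum = $1,501,499.
Difference $1,501,500 − $1,501,499 = +$1 applied to largest floor area (Inspection): Inspection becomes $375,125.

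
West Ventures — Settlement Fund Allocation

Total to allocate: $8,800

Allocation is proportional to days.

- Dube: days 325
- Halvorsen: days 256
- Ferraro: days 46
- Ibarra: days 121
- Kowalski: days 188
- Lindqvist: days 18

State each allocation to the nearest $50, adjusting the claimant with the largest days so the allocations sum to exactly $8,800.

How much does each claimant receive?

Dube: $3,050 · Halvorsen: $2,350 · Ferraro: $400 · Ibarra: $1,100 · Kowalski: $1,750 · Lindqvist: $150

Total days = 954.
Proportional shares: Dube 325/954 × $8,800 = 2,997.90; Halvorsen 256/954 × $8,800 = 2,361.43; Ferraro 46/954 × $8,800 = 424.32; Ibarra 121/954 × $8,800 = 1,116.14; Kowalski 188/954 × $8,800 = 1,734.17; Lindqvist 18/954 × $8,800 = 166.04.
After rounding ($50): Dube $3,000; Halvorsen $2,350; Ferraro $400; Ibarra $1,100; Kowalski $1,750; Lindqvist $150. Sum = $8,750.
Difference $8,800 − $8,750 = +$50 applied to largest days (Dube): Dube becomes $3,050.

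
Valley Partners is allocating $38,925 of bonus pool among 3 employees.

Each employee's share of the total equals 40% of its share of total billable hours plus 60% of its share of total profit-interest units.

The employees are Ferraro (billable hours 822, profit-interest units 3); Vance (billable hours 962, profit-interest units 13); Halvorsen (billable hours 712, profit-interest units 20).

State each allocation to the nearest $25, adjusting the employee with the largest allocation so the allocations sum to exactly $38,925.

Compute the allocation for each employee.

Billable hours total 2,496; profit-interest units total 36.
Composite weights (40% billable hours + 60% profit-interest units): Ferraro 0.1817; Vance 0.3708; Halvorsen 0.4474.
Raw shares: Ferraro 7,073.87; Vance 14,434.69; Halvorsen 17,416.44.
Rounded to nearest $25: Ferraro $7,075; Vance $14,425; Halvorsen $17,425. Sum = $38,925.
Sum already equals the total — no adjustment.

Ferraro: $7,075; Vance: $14,425; Halvorsen: $17,425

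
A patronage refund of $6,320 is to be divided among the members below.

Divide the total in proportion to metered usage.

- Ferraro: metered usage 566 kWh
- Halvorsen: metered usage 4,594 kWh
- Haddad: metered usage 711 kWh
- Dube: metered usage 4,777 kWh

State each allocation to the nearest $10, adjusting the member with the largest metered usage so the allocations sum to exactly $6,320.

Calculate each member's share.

Metered usage total: 10,648.
Pro-rata amounts: Ferraro 566/10,648 × $6,320 = 335.94; Halvorsen 4,594/10,648 × $6,320 = 2,726.72; Haddad 711/10,648 × $6,320 = 422.01; Dube 4,777/10,648 × $6,320 = 2,835.33.
After rounding ($10): Ferraro $340; Halvorsen $2,730; Haddad $420; Dube $2,840. Sum = $6,330.
Difference $6,320 − $6,330 = −$10 applied to largest metered usage (Dube): Dube becomes $2,830.

Ferraro: $340; Halvorsen: $2,730; Haddad: $420; Dube: $2,830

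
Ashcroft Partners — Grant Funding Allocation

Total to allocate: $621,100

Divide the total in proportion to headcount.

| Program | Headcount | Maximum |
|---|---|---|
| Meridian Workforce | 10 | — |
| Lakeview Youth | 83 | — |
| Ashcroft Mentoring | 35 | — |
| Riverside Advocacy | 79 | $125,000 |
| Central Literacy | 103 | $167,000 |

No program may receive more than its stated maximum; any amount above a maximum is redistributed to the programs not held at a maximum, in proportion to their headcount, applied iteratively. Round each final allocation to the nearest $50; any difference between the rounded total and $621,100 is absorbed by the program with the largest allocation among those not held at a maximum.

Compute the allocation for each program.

Combined headcount = 310.
Unconstrained shares: Meridian Workforce 20,035.48; Lakeview Youth 166,294.52; Ashcroft Mentoring 70,124.19; Riverside Advocacy 158,280.32; Central Literacy 206,365.48.
Held at cap: Riverside Advocacy ($125,000), Central Literacy ($167,000); residual $329,100 reallocated over remaining headcount 128.
Remaining shares: Meridian Workforce 25,710.94 → $25,700; Lakeview Youth 213,400.78 → $213,400; Ashcroft Mentoring 89,988.28 → $90,000.

Meridian Workforce: $25,700; Lakeview Youth: $213,400; Ashcroft Mentoring: $90,000; Riverside Advocacy: $125,000; Central Literacy: $167,000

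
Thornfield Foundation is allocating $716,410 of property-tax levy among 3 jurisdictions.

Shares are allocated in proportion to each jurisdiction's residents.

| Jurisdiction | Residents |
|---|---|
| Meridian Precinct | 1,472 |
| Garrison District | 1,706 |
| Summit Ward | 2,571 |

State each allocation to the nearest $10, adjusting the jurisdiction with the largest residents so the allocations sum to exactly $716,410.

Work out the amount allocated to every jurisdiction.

Meridian Precinct: $183,430; Garrison District: $212,590; Summit Ward: $320,390

Total residents = 5,749.
Pro-rata amounts: Meridian Precinct 1,472/5,749 × $716,410 = 183,432.86; Garrison District 1,706/5,749 × $716,410 = 212,592.70; Summit Ward 2,571/5,749 × $716,410 = 320,384.43.
After rounding ($10): Meridian Precinct $183,430; Garrison District $212,590; Summit Ward $320,380. Sum = $716,400.
Difference $716,410 − $716,400 = +$10 applied to largest residents (Summit Ward): Summit Ward becomes $320,390.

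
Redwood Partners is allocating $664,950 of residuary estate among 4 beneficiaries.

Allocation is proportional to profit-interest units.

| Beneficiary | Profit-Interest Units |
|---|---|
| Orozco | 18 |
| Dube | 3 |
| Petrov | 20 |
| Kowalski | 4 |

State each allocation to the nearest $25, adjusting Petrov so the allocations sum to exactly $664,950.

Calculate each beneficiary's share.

Orozco: $265,975 | Dube: $44,325 | Petrov: $295,550 | Kowalski: $59,100

Total profit-interest units = 45.
Pro-rata amounts: Orozco 18/45 × $664,950 = 265,980.00; Dube 3/45 × $664,950 = 44,330.00; Petrov 20/45 × $664,950 = 295,533.33; Kowalski 4/45 × $664,950 = 59,106.67.
Rounded to nearest $25: Orozco $265,975; Dube $44,325; Petrov $295,525; Kowalski $59,100. Sum = $664,925.
Difference $664,950 − $664,925 = +$25 applied to Petrov: Petrov becomes $295,550.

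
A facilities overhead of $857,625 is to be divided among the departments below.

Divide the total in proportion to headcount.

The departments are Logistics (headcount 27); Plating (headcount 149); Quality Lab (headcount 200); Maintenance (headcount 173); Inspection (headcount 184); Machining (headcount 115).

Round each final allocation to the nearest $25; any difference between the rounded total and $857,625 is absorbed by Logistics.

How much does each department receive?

Logistics: $27,275 | Plating: $150,700 | Quality Lab: $202,275 | Maintenance: $174,975 | Inspection: $186,100 | Machining: $116,300

Combined headcount = 848.
Pro-rata amounts: Logistics 27/848 × $857,625 = 27,306.46; Plating 149/848 × $857,625 = 150,691.19; Quality Lab 200/848 × $857,625 = 202,270.05; Maintenance 173/848 × $857,625 = 174,963.59; Inspection 184/848 × $857,625 = 186,088.44; Machining 115/848 × $857,625 = 116,305.28.
At nearest $25: Logistics $27,300; Plating $150,700; Quality Lab $202,275; Maintenance $174,975; Inspection $186,100; Machining $116,300. Sum = $857,650.
Difference $857,625 − $857,650 = −$25 applied to Logistics: Logistics becomes $27,275.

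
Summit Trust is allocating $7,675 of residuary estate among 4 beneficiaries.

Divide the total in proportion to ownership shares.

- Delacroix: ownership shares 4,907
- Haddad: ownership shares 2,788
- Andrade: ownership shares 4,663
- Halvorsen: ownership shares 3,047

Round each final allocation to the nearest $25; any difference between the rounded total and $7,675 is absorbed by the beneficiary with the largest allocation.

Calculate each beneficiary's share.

Combined ownership shares = 15,405.
Raw shares: Delacroix 4,907/15,405 × $7,675 = 2,444.74; Haddad 2,788/15,405 × $7,675 = 1,389.02; Andrade 4,663/15,405 × $7,675 = 2,323.18; Halvorsen 3,047/15,405 × $7,675 = 1,518.06.
After rounding ($25): Delacroix $2,450; Haddad $1,400; Andrade $2,325; Halvorsen $1,525. Sum = $7,700.
Difference $7,675 − $7,700 = −$25 applied to largest allocation (Delacroix): Delacroix becomes $2,425.

Delacroix: $2,425 · Haddad: $1,400 · Andrade: $2,325 · Halvorsen: $1,525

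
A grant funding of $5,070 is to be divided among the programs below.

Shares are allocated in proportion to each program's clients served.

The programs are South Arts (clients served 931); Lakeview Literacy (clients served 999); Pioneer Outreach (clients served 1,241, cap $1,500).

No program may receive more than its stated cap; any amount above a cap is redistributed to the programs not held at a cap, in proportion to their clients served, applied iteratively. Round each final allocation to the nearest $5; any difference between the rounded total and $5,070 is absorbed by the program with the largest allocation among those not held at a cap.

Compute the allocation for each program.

Combined clients served = 3,171.
Unconstrained shares: South Arts 1,488.54; Lakeview Literacy 1,597.27; Pioneer Outreach 1,984.19.
Held at cap: Pioneer Outreach ($1,500); remaining pool $3,570 reallocated over remaining clients served 1,930.
Remaining shares: South Arts 1,722.11 → $1,720; Lakeview Literacy 1,847.89 → $1,850.

South Arts: $1,720 · Lakeview Literacy: $1,850 · Pioneer Outreach: $1,500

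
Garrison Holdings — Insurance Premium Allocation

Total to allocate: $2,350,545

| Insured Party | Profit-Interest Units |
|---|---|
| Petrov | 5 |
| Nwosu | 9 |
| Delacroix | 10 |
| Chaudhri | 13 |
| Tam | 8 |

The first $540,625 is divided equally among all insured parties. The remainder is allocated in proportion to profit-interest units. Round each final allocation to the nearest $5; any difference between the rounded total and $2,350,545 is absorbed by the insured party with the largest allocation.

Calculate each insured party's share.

Petrov: $309,225 · Nwosu: $470,110 · Delacroix: $510,330 · Chaudhri: $630,990 · Tam: $429,890

First tranche $540,625 split equally: $108,125 each.
Remainder $1,809,920 by profit-interest units (total 45): Petrov 201,102.22 → $201,100; Nwosu 361,984.00 → $361,985; Delacroix 402,204.44 → $402,205; Chaudhri 522,865.78 → $522,865; Tam 321,763.56 → $321,765.
Totals: Petrov $108,125 + $201,100 = $309,225; Nwosu $108,125 + $361,985 = $470,110; Delacroix $108,125 + $402,205 = $510,330; Chaudhri $108,125 + $522,865 = $630,990; Tam $108,125 + $321,765 = $429,890.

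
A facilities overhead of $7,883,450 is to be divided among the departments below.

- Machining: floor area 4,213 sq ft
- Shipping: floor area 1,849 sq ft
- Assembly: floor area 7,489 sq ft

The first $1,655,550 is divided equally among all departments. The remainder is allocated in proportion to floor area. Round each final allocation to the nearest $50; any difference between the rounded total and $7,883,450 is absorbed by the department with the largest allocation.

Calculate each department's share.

Equal tier: $1,655,550 ÷ 3 = $551,850 apiece.
Remainder $6,227,900 by floor area (total 13,551): Machining 1,936,251.40 → $1,936,250; Shipping 849,781.35 → $849,800; Assembly 3,441,867.25 → $3,441,850.
Totals: Machining $551,850 + $1,936,250 = $2,488,100; Shipping $551,850 + $849,800 = $1,401,650; Assembly $551,850 + $3,441,850 = $3,993,700.

Machining: $2,488,100; Shipping: $1,401,650; Assembly: $3,993,700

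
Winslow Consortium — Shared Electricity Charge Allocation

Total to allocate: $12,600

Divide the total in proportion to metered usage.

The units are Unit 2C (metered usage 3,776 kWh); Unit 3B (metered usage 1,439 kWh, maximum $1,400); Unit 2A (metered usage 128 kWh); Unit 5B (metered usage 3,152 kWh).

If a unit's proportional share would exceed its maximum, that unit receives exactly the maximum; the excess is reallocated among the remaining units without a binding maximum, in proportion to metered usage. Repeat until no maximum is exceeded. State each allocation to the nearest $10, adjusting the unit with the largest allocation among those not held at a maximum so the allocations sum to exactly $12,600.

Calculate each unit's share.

Total metered usage = 8,495.
Proportional shares (ignoring caps): Unit 2C 5,600.66; Unit 3B 2,134.36; Unit 2A 189.85; Unit 5B 4,675.13.
Held at cap: Unit 3B ($1,400); residual $11,200 reallocated over remaining metered usage 7,056.
Remaining shares: Unit 2C 5,993.65 → $5,990; Unit 2A 203.17 → $200; Unit 5B 5,003.17 → $5,000.
Rounding difference +$10 applied to Unit 2C → $6,000.

Unit 2C: $6,000 | Unit 3B: $1,400 | Unit 2A: $200 | Unit 5B: $5,000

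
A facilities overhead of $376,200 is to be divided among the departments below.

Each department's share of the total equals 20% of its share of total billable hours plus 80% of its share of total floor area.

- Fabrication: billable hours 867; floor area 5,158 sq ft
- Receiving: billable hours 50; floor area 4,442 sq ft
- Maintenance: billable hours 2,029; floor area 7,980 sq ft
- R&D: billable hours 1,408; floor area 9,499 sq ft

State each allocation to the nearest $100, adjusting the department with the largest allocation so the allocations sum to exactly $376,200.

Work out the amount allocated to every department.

Fabrication: $72,300; Receiving: $50,200; Maintenance: $123,800; R&D: $129,900

Totals — billable hours 4,354, floor area 27,079.
Composite weights (20% billable hours + 80% floor area): Fabrication 0.1922; Receiving 0.1335; Maintenance 0.3290; R&D 0.3453.
Proportional shares: Fabrication 72,309.11; Receiving 50,233.08; Maintenance 123,753.36; R&D 129,904.46.
After rounding ($100): Fabrication $72,300; Receiving $50,200; Maintenance $123,800; R&D $129,900. Sum = $376,200.
Sum already equals the total — no adjustment.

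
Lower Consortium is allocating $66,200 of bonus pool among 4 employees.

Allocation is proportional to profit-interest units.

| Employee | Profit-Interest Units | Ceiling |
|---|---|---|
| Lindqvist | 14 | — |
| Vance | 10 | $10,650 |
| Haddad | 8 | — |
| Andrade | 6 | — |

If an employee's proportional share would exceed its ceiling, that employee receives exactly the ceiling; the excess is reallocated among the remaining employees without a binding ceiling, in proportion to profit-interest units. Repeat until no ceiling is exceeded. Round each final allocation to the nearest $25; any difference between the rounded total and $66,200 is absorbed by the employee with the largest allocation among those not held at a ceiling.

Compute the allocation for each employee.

Sum of profit-interest units: 38.
Pro-rata shares before constraints: Lindqvist 24,389.47; Vance 17,421.05; Haddad 13,936.84; Andrade 10,452.63.
Cap binds for Vance ($10,650); balance $55,550 reallocated over remaining profit-interest units 28.
Shares after redistribution: Lindqvist 27,775.00 → $27,775; Haddad 15,871.43 → $15,875; Andrade 11,903.57 → $11,900.

Lindqvist: $27,775 | Vance: $10,650 | Haddad: $15,875 | Andrade: $11,900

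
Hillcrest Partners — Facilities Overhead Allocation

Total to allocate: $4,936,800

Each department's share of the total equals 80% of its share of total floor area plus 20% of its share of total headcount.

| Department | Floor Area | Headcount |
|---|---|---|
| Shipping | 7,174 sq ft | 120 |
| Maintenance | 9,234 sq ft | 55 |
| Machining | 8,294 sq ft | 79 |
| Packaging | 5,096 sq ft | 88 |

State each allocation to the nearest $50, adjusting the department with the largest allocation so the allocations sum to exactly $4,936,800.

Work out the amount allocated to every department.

Shipping: $1,297,300 · Maintenance: $1,382,650 · Machining: $1,327,350 · Packaging: $929,500

Floor area total 29,798; headcount total 342.
Combined weights (80% floor area + 20% headcount): Shipping 0.2628; Maintenance 0.2801; Machining 0.2689; Packaging 0.1883.
Pro-rata amounts: Shipping 1,297,287.21; Maintenance 1,382,664.38; Machining 1,327,364.79; Packaging 929,483.62.
Rounded to nearest $50: Shipping $1,297,300; Maintenance $1,382,650; Machining $1,327,350; Packaging $929,500. Sum = $4,936,800.
No rounding difference to absorb.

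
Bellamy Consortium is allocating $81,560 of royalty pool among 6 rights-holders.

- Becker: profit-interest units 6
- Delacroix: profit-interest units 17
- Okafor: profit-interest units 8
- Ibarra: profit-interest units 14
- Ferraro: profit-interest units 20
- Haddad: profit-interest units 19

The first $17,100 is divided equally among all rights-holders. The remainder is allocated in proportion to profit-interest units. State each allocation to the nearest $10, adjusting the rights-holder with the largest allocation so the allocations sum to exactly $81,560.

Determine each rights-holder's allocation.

Equal tier: $17,100 ÷ 6 = $2,850 apiece.
Remainder $64,460 by profit-interest units (total 84): Becker 4,604.29 → $4,600; Delacroix 13,045.48 → $13,050; Okafor 6,139.05 → $6,140; Ibarra 10,743.33 → $10,740; Ferraro 15,347.62 → $15,350; Haddad 14,580.24 → $14,580.
Totals: Becker $2,850 + $4,600 = $7,450; Delacroix $2,850 + $13,050 = $15,900; Okafor $2,850 + $6,140 = $8,990; Ibarra $2,850 + $10,740 = $13,590; Ferraro $2,850 + $15,350 = $18,200; Haddad $2,850 + $14,580 = $17,430.

Becker: $7,450; Delacroix: $15,900; Okafor: $8,990; Ibarra: $13,590; Ferraro: $18,200; Haddad: $17,430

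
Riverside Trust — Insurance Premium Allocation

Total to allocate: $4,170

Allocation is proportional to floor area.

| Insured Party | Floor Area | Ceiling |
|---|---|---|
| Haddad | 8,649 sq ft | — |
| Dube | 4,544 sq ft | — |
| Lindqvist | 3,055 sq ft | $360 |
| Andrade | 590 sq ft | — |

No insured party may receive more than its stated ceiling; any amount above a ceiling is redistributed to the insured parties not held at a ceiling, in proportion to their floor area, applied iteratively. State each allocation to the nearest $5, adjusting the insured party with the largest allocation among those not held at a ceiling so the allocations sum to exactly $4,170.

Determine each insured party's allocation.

Combined floor area = 16,838.
Pro-rata shares before constraints: Haddad 2,141.96; Dube 1,125.34; Lindqvist 756.58; Andrade 146.12.
Capped: Lindqvist ($360); remaining pool $3,810 reallocated over remaining floor area 13,783.
Remaining shares: Haddad 2,390.82 → $2,390; Dube 1,256.09 → $1,255; Andrade 163.09 → $165.

Haddad: $2,390; Dube: $1,255; Lindqvist: $360; Andrade: $165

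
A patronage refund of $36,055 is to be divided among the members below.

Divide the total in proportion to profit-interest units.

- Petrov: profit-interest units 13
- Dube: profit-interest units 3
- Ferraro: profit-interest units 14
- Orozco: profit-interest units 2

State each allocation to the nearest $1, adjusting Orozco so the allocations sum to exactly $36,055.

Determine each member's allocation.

Sum of profit-interest units: 32.
Unrounded shares: Petrov 13/32 × $36,055 = 14,647.34; Dube 3/32 × $36,055 = 3,380.16; Ferraro 14/32 × $36,055 = 15,774.06; Orozco 2/32 × $36,055 = 2,253.44.
At nearest $1: Petrov $14,647; Dube $3,380; Ferraro $15,774; Orozco $2,253. Sum = $36,054.
Difference $36,055 − $36,054 = +$1 applied to Orozco: Orozco becomes $2,254.

Petrov: $14,647 · Dube: $3,380 · Ferraro: $15,774 · Orozco: $2,254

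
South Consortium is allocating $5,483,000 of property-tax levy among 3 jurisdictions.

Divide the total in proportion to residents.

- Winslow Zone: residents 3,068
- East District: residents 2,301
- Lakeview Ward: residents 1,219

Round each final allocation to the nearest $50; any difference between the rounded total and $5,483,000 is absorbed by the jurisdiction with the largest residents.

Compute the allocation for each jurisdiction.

Residents total: 3,068 + 2,301 + 1,219 = 6,588.
Proportional shares: Winslow Zone 2,553,406.80; East District 1,915,055.10; Lakeview Ward 1,014,538.10.
Rounded to nearest $50: Winslow Zone $2,553,400; East District $1,915,050; Lakeview Ward $1,014,550. Sum = $5,483,000.
Rounded total matches; no reconciliation needed.

Winslow Zone: $2,553,400; East District: $1,915,050; Lakeview Ward: $1,014,550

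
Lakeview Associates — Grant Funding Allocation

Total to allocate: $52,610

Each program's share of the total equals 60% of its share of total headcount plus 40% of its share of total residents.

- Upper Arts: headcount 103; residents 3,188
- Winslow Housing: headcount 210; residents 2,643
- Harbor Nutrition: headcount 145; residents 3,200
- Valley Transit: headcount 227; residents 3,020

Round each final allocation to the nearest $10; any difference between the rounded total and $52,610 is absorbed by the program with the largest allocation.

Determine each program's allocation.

Upper Arts: $10,310 · Winslow Housing: $14,290 · Harbor Nutrition: $12,270 · Valley Transit: $15,740

Headcount total 685; residents total 12,051.
Combined weights (60% headcount + 40% residents): Upper Arts 0.1960; Winslow Housing 0.2717; Harbor Nutrition 0.2332; Valley Transit 0.2991.
Pro-rata amounts: Upper Arts 10,313.45; Winslow Housing 14,292.49; Harbor Nutrition 12,269.84; Valley Transit 15,734.22.
At nearest $10: Upper Arts $10,310; Winslow Housing $14,290; Harbor Nutrition $12,270; Valley Transit $15,730. Sum = $52,600.
Difference $52,610 − $52,600 = +$10 applied to largest allocation (Valley Transit): Valley Transit becomes $15,740.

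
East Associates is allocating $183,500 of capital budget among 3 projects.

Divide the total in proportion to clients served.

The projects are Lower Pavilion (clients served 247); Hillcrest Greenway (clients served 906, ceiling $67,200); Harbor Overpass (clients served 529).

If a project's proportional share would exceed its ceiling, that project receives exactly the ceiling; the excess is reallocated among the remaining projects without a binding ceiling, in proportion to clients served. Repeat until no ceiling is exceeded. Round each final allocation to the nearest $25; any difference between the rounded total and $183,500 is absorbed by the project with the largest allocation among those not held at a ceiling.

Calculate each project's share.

Lower Pavilion: $37,025; Hillcrest Greenway: $67,200; Harbor Overpass: $79,275

Sum of clients served: 1,682.
Unconstrained shares: Lower Pavilion 26,946.79; Hillcrest Greenway 98,841.26; Harbor Overpass 57,711.95.
Held at cap: Hillcrest Greenway ($67,200); residual $116,300 reallocated over remaining clients served 776.
Shares after redistribution: Lower Pavilion 37,018.17 → $37,025; Harbor Overpass 79,281.83 → $79,275.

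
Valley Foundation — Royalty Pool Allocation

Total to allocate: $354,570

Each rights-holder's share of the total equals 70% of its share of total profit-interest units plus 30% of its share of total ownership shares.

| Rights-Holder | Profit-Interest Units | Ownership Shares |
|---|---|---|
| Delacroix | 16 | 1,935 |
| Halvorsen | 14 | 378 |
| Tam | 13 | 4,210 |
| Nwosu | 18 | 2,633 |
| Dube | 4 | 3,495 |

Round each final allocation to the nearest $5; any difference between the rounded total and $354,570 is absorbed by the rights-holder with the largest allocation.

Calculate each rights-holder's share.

Delacroix: $77,365 · Halvorsen: $56,635 · Tam: $85,040 · Nwosu: $90,870 · Dube: $44,660

Totals — profit-interest units 65, ownership shares 12,651.
Blended shares (70% profit-interest units + 30% ownership shares): Delacroix 0.2182; Halvorsen 0.1597; Tam 0.2398; Nwosu 0.2563; Dube 0.1260.
Proportional shares: Delacroix 77,364.83; Halvorsen 56,636.51; Tam 85,037.94; Nwosu 90,870.58; Dube 44,660.13.
At nearest $5: Delacroix $77,365; Halvorsen $56,635; Tam $85,040; Nwosu $90,870; Dube $44,660. Sum = $354,570.
No rounding difference to absorb.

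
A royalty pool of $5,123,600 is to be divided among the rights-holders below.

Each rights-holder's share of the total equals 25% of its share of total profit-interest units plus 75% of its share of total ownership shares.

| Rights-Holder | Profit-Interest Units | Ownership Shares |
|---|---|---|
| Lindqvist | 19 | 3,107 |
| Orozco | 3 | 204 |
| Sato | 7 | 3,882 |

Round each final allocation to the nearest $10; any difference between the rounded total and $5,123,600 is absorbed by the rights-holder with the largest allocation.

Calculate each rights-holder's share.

Lindqvist: $2,499,060 | Orozco: $241,490 | Sato: $2,383,050

Totals — profit-interest units 29, ownership shares 7,193.
Combined weights (25% profit-interest units + 75% ownership shares): Lindqvist 0.4878; Orozco 0.0471; Sato 0.4651.
Raw shares: Lindqvist 2,499,055.88; Orozco 241,489.35; Sato 2,383,054.77.
At nearest $10: Lindqvist $2,499,060; Orozco $241,490; Sato $2,383,050. Sum = $5,123,600.
Sum already equals the total — no adjustment.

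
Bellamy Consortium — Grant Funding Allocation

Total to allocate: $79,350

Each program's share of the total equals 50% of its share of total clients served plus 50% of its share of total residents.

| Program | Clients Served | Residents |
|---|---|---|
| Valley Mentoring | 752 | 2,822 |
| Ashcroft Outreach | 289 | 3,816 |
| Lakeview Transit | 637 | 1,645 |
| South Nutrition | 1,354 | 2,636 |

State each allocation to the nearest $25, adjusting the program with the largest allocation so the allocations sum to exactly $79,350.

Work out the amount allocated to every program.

Valley Mentoring: $20,100 | Ashcroft Outreach: $17,650 | Lakeview Transit: $14,325 | South Nutrition: $27,275

Clients served total 3,032; residents total 10,919.
Composite weights (50% clients served + 50% residents): Valley Mentoring 0.2532; Ashcroft Outreach 0.2224; Lakeview Transit 0.1804; South Nutrition 0.3440.
Unrounded shares: Valley Mentoring 20,094.18; Ashcroft Outreach 17,647.41; Lakeview Transit 14,312.64; South Nutrition 27,295.76.
Rounded to nearest $25: Valley Mentoring $20,100; Ashcroft Outreach $17,650; Lakeview Transit $14,325; South Nutrition $27,300. Sum = $79,375.
Difference $79,350 − $79,375 = −$25 applied to largest allocation (South Nutrition): South Nutrition becomes $27,275.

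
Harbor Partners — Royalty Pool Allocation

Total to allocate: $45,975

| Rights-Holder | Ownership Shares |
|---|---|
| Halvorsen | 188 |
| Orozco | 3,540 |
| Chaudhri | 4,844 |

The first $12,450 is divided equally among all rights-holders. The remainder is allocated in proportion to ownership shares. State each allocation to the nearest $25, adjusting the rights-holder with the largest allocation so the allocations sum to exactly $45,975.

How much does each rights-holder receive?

First tranche $12,450 split equally: $4,150 each.
Remainder $33,525 by ownership shares (total 8,572): Halvorsen 735.27 → $725; Orozco 13,844.90 → $13,850; Chaudhri 18,944.83 → $18,950.
Totals: Halvorsen $4,150 + $725 = $4,875; Orozco $4,150 + $13,850 = $18,000; Chaudhri $4,150 + $18,950 = $23,100.

Halvorsen: $4,875 · Orozco: $18,000 · Chaudhri: $23,100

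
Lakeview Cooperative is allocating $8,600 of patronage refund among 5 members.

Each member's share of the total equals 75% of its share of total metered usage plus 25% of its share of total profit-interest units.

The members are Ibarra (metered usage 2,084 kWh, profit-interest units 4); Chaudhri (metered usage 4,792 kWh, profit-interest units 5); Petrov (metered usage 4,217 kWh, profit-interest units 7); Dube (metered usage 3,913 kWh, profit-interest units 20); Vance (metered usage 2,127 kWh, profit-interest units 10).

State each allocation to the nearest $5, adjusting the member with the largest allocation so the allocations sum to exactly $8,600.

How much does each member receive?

Metered usage total 17,133; profit-interest units total 46.
Composite weights (75% metered usage + 25% profit-interest units): Ibarra 0.1130; Chaudhri 0.2369; Petrov 0.2226; Dube 0.2800; Vance 0.1475.
Raw shares: Ibarra 971.51; Chaudhri 2,037.72; Petrov 1,914.73; Dube 2,407.90; Vance 1,268.14.
Rounded to nearest $5: Ibarra $970; Chaudhri $2,040; Petrov $1,915; Dube $2,410; Vance $1,270. Sum = $8,605.
Difference $8,600 − $8,605 = −$5 applied to largest allocation (Dube): Dube becomes $2,405.

Ibarra: $970; Chaudhri: $2,040; Petrov: $1,915; Dube: $2,405; Vance: $1,270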